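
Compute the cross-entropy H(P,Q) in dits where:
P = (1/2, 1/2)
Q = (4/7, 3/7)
0.3055 dits

Cross-entropy: H(P,Q) = -Σ p(x) log q(x)

Alternatively: H(P,Q) = H(P) + D_KL(P||Q)
H(P) = 0.3010 dits
D_KL(P||Q) = 0.0045 dits

H(P,Q) = 0.3010 + 0.0045 = 0.3055 dits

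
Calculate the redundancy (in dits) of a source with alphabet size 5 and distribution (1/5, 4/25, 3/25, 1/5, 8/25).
0.0232 dits

Redundancy measures how far a source is from maximum entropy:
R = H_max - H(X)

Maximum entropy for 5 symbols: H_max = log_10(5) = 0.6990 dits
Actual entropy: H(X) = 0.6758 dits
Redundancy: R = 0.6990 - 0.6758 = 0.0232 dits

This redundancy represents potential for compression: the source could be compressed by 0.0232 dits per symbol.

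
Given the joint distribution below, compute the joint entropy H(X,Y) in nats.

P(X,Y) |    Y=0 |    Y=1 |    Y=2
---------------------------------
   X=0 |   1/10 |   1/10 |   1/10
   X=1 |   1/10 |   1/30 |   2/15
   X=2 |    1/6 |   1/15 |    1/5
2.1041 nats

Joint entropy is H(X,Y) = -Σ_{x,y} p(x,y) log p(x,y).

Summing over all non-zero entries:
H(X,Y) = -[1/10·log_e(1/10) + 1/10·log_e(1/10) + 1/10·log_e(1/10) + 1/10·log_e(1/10) + 1/30·log_e(1/30) + 2/15·log_e(2/15) + 1/6·log_e(1/6) + 1/15·log_e(1/15) + 1/5·log_e(1/5)]
H(X,Y) = 2.1041 nats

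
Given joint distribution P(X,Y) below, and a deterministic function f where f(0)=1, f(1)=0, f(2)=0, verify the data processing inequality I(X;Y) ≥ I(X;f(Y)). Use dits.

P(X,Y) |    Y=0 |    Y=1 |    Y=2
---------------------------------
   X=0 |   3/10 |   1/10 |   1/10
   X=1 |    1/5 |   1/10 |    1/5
I(X;Y) = 0.0118, I(X;f(Y)) = 0.0087, inequality holds: 0.0118 ≥ 0.0087

Data Processing Inequality: For any Markov chain X → Y → Z, we have I(X;Y) ≥ I(X;Z).

Here Z = f(Y) is a deterministic function of Y, forming X → Y → Z.

Original I(X;Y) = 0.0118 dits

After applying f:
P(X,Z) where Z=f(Y):
- P(X,Z=0) = P(X,Y=1) + P(X,Y=2)
- P(X,Z=1) = P(X,Y=0)

I(X;Z) = I(X;f(Y)) = 0.0087 dits

Verification: 0.0118 ≥ 0.0087 ✓

Information cannot be created by processing; the function f can only lose information about X.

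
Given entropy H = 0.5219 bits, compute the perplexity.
1.4358

Perplexity is 2^H (or exp(H) for natural log).

H = 0.5219 bits
Perplexity = 2^0.5219 = 1.4358

Interpretation: The model's uncertainty is equivalent to choosing uniformly among 1.4 options.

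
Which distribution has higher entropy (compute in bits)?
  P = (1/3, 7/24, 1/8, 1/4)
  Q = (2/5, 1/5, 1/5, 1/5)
Q

Computing entropies in bits:
H(P) = 1.9218
H(Q) = 1.9219

Distribution Q has higher entropy.

Intuition: The distribution closer to uniform (more spread out) has higher entropy.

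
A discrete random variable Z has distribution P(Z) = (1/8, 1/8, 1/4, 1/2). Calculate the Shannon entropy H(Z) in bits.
1.7500 bits

Shannon entropy is H(X) = -Σ p(x) log p(x).

For P = (1/8, 1/8, 1/4, 1/2):
H = -1/8 × log_2(1/8) -1/8 × log_2(1/8) -1/4 × log_2(1/4) -1/2 × log_2(1/2)
H = 1.7500 bits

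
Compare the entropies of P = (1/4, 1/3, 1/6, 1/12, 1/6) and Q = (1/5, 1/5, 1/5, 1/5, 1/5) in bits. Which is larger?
Q

Computing entropies in bits:
H(P) = 2.1887
H(Q) = 2.3219

Distribution Q has higher entropy.

Intuition: The distribution closer to uniform (more spread out) has higher entropy.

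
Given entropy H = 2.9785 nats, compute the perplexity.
19.6583

Perplexity is e^H (or exp(H) for natural log).

H = 2.9785 nats
Perplexity = e^2.9785 = 19.6583

Interpretation: The model's uncertainty is equivalent to choosing uniformly among 19.7 options.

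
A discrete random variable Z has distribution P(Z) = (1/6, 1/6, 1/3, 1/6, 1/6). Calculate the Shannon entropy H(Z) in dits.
0.6778 dits

Shannon entropy is H(X) = -Σ p(x) log p(x).

For P = (1/6, 1/6, 1/3, 1/6, 1/6):
H = -1/6 × log_10(1/6) -1/6 × log_10(1/6) -1/3 × log_10(1/3) -1/6 × log_10(1/6) -1/6 × log_10(1/6)
H = 0.6778 dits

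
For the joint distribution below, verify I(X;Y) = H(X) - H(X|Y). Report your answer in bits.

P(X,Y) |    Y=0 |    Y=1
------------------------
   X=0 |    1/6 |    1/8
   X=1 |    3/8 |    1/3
I(X;Y) = 0.0011 bits

Mutual information has multiple equivalent forms:
- I(X;Y) = H(X) - H(X|Y)
- I(X;Y) = H(Y) - H(Y|X)
- I(X;Y) = H(X) + H(Y) - H(X,Y)

Computing all quantities:
H(X) = 0.8709, H(Y) = 0.9950, H(X,Y) = 1.8648
H(X|Y) = 0.8698, H(Y|X) = 0.9939

Verification:
H(X) - H(X|Y) = 0.8709 - 0.8698 = 0.0011
H(Y) - H(Y|X) = 0.9950 - 0.9939 = 0.0011
H(X) + H(Y) - H(X,Y) = 0.8709 + 0.9950 - 1.8648 = 0.0011

All forms give I(X;Y) = 0.0011 bits. ✓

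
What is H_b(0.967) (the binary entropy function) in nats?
0.1450 nats

The binary entropy function is:
H(p) = -p log(p) - (1-p) log(1-p)

H(0.967) = -0.967 × log_e(0.967) - 0.033 × log_e(0.033)
H(0.967) = 0.1450 nats

Note: Binary entropy is maximized at p=0.5 (H=1 bit) and minimized at p=0 or p=1 (H=0).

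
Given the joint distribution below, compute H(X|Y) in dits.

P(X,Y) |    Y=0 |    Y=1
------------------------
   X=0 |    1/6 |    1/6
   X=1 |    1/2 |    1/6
0.2632 dits

Using the chain rule: H(X|Y) = H(X,Y) - H(Y)

First, compute H(X,Y) = 0.5396 dits

Marginal P(Y) = (2/3, 1/3)
H(Y) = 0.2764 dits

H(X|Y) = H(X,Y) - H(Y) = 0.5396 - 0.2764 = 0.2632 dits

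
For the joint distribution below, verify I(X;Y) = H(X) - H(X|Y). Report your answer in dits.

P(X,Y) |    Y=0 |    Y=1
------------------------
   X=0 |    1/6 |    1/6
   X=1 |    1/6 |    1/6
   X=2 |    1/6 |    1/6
I(X;Y) = 0.0000 dits

Mutual information has multiple equivalent forms:
- I(X;Y) = H(X) - H(X|Y)
- I(X;Y) = H(Y) - H(Y|X)
- I(X;Y) = H(X) + H(Y) - H(X,Y)

Computing all quantities:
H(X) = 0.4771, H(Y) = 0.3010, H(X,Y) = 0.7782
H(X|Y) = 0.4771, H(Y|X) = 0.3010

Verification:
H(X) - H(X|Y) = 0.4771 - 0.4771 = 0.0000
H(Y) - H(Y|X) = 0.3010 - 0.3010 = 0.0000
H(X) + H(Y) - H(X,Y) = 0.4771 + 0.3010 - 0.7782 = 0.0000

All forms give I(X;Y) = 0.0000 dits. ✓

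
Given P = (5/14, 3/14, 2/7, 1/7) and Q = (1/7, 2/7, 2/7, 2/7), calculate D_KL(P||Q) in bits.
0.2403 bits

KL divergence: D_KL(P||Q) = Σ p(x) log(p(x)/q(x))

Computing term by term:
  x=0: 5/14 × log_2[(5/14)/(1/7)] = 5/14 × 1.3219 = 0.4721
  x=1: 3/14 × log_2[(3/14)/(2/7)] = 3/14 × -0.4150 = -0.0889
  x=2: 2/7 × log_2[(2/7)/(2/7)] = 2/7 × 0.0000 = 0.0000
  x=3: 1/7 × log_2[(1/7)/(2/7)] = 1/7 × -1.0000 = -0.1429

D_KL(P||Q) = 0.2403 bits

Note: KL divergence is always non-negative and equals 0 iff P = Q.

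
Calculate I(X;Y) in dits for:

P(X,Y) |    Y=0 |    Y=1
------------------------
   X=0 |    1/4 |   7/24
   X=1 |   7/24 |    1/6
0.0067 dits

Mutual information: I(X;Y) = H(X) + H(Y) - H(X,Y)

Marginals:
P(X) = (13/24, 11/24), H(X) = 0.2995 dits
P(Y) = (13/24, 11/24), H(Y) = 0.2995 dits

Joint entropy: H(X,Y) = 0.5924 dits

I(X;Y) = 0.2995 + 0.2995 - 0.5924 = 0.0067 dits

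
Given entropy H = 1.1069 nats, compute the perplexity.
3.0250

Perplexity is e^H (or exp(H) for natural log).

H = 1.1069 nats
Perplexity = e^1.1069 = 3.0250

Interpretation: The model's uncertainty is equivalent to choosing uniformly among 3.0 options.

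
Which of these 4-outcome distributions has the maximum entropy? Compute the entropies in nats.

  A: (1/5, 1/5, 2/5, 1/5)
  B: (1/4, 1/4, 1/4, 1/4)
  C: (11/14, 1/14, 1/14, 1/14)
B

For a discrete distribution over n outcomes, entropy is maximized by the uniform distribution.

Computing entropies:
H(A) = 1.3322 nats
H(B) = 1.3863 nats
H(C) = 0.7550 nats

The uniform distribution (where all probabilities equal 1/4) achieves the maximum entropy of log_e(4) = 1.3863 nats.

Distribution B has the highest entropy.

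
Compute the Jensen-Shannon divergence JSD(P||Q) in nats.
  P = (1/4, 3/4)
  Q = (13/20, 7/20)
0.0832 nats

Jensen-Shannon divergence is:
JSD(P||Q) = 0.5 × D_KL(P||M) + 0.5 × D_KL(Q||M)
where M = 0.5 × (P + Q) is the mixture distribution.

M = 0.5 × (1/4, 3/4) + 0.5 × (13/20, 7/20) = (9/20, 11/20)

D_KL(P||M) = 0.0857 nats
D_KL(Q||M) = 0.0808 nats

JSD(P||Q) = 0.5 × 0.0857 + 0.5 × 0.0808 = 0.0832 nats

Unlike KL divergence, JSD is symmetric and bounded: 0 ≤ JSD ≤ log(2).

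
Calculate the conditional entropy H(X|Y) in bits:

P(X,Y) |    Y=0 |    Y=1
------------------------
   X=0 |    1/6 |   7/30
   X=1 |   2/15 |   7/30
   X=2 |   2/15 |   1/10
1.5308 bits

Using the chain rule: H(X|Y) = H(X,Y) - H(Y)

First, compute H(X,Y) = 2.5180 bits

Marginal P(Y) = (13/30, 17/30)
H(Y) = 0.9871 bits

H(X|Y) = H(X,Y) - H(Y) = 2.5180 - 0.9871 = 1.5308 bits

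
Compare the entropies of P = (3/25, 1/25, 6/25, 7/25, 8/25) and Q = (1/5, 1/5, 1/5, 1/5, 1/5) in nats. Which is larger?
Q

Computing entropies in nats:
H(P) = 1.4467
H(Q) = 1.6094

Distribution Q has higher entropy.

Intuition: The distribution closer to uniform (more spread out) has higher entropy.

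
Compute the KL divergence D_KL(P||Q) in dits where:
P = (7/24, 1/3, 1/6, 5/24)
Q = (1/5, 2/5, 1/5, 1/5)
0.0119 dits

KL divergence: D_KL(P||Q) = Σ p(x) log(p(x)/q(x))

Computing term by term:
  x=0: 7/24 × log_10[(7/24)/(1/5)] = 7/24 × 0.1639 = 0.0478
  x=1: 1/3 × log_10[(1/3)/(2/5)] = 1/3 × -0.0792 = -0.0264
  x=2: 1/6 × log_10[(1/6)/(1/5)] = 1/6 × -0.0792 = -0.0132
  x=3: 5/24 × log_10[(5/24)/(1/5)] = 5/24 × 0.0177 = 0.0037

D_KL(P||Q) = 0.0119 dits

Note: KL divergence is always non-negative and equals 0 iff P = Q.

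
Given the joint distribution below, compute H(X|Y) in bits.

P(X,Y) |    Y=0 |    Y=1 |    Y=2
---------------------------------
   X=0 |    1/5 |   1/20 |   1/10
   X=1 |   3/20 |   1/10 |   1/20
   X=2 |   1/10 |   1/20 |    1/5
1.4713 bits

Using the chain rule: H(X|Y) = H(X,Y) - H(Y)

First, compute H(X,Y) = 2.9842 bits

Marginal P(Y) = (9/20, 1/5, 7/20)
H(Y) = 1.5129 bits

H(X|Y) = H(X,Y) - H(Y) = 2.9842 - 1.5129 = 1.4713 bits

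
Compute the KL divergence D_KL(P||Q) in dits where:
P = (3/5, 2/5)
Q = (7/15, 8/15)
0.0155 dits

KL divergence: D_KL(P||Q) = Σ p(x) log(p(x)/q(x))

Computing term by term:
  x=0: 3/5 × log_10[(3/5)/(7/15)] = 3/5 × 0.1091 = 0.0655
  x=1: 2/5 × log_10[(2/5)/(8/15)] = 2/5 × -0.1249 = -0.0500

D_KL(P||Q) = 0.0155 dits

Note: KL divergence is always non-negative and equals 0 iff P = Q.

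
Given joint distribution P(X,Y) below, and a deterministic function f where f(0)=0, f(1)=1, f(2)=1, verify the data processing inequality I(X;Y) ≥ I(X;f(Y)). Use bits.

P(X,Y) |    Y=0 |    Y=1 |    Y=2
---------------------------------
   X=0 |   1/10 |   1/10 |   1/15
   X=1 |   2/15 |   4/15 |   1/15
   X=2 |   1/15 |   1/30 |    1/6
I(X;Y) = 0.1648, I(X;f(Y)) = 0.0076, inequality holds: 0.1648 ≥ 0.0076

Data Processing Inequality: For any Markov chain X → Y → Z, we have I(X;Y) ≥ I(X;Z).

Here Z = f(Y) is a deterministic function of Y, forming X → Y → Z.

Original I(X;Y) = 0.1648 bits

After applying f:
P(X,Z) where Z=f(Y):
- P(X,Z=0) = P(X,Y=0)
- P(X,Z=1) = P(X,Y=1) + P(X,Y=2)

I(X;Z) = I(X;f(Y)) = 0.0076 bits

Verification: 0.1648 ≥ 0.0076 ✓

Information cannot be created by processing; the function f can only lose information about X.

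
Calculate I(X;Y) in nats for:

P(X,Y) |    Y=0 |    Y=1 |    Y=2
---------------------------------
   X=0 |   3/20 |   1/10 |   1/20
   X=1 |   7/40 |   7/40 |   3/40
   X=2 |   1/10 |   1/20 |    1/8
0.0465 nats

Mutual information: I(X;Y) = H(X) + H(Y) - H(X,Y)

Marginals:
P(X) = (3/10, 17/40, 11/40), H(X) = 1.0799 nats
P(Y) = (17/40, 13/40, 1/4), H(Y) = 1.0755 nats

Joint entropy: H(X,Y) = 2.1089 nats

I(X;Y) = 1.0799 + 1.0755 - 2.1089 = 0.0465 nats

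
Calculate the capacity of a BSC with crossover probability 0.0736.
0.6208 bits

For a binary symmetric channel (BSC) with error probability p:
Capacity C = 1 - H(p) bits per symbol

where H(p) = -p log₂(p) - (1-p) log₂(1-p) is the binary entropy function.

H(0.0736) = 0.3792 bits
C = 1 - 0.3792 = 0.6208 bits per symbol

This means we can reliably transmit up to 0.6208 bits of information per channel use.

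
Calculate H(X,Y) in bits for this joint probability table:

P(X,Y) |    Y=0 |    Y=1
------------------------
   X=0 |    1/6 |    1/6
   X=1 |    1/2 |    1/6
1.7925 bits

Joint entropy is H(X,Y) = -Σ_{x,y} p(x,y) log p(x,y).

Summing over all non-zero entries:
H(X,Y) = -[1/6·log_2(1/6) + 1/6·log_2(1/6) + 1/2·log_2(1/2) + 1/6·log_2(1/6)]
H(X,Y) = 1.7925 bits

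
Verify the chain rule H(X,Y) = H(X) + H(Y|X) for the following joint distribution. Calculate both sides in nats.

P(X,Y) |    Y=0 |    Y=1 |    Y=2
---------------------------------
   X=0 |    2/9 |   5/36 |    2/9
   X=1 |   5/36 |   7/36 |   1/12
H(X,Y) = 1.7423, H(X) = 0.6792, H(Y|X) = 1.0631 (all in nats)

Chain rule: H(X,Y) = H(X) + H(Y|X)

Left side — joint entropy directly:
H(X,Y) = -Σ p(x,y) log p(x,y) = 1.7423 nats

Right side — compute H(Y|X) from the conditional distributions:
P(X) = (7/12, 5/12), so H(X) = 0.6792 nats
H(Y|X) = Σ_x P(X=x) · H(Y|X=x):
  P(Y|X=0) = (8/21, 5/21, 8/21), H(Y|X=0) = 1.0770, weight P(X=0) = 7/12
  P(Y|X=1) = (1/3, 7/15, 1/5), H(Y|X=1) = 1.0438, weight P(X=1) = 5/12
H(Y|X) = 1.0631 nats

H(X) + H(Y|X) = 0.6792 + 1.0631 = 1.7423 nats

Both sides equal 1.7423 nats. ✓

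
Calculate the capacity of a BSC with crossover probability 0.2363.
0.2112 bits

For a binary symmetric channel (BSC) with error probability p:
Capacity C = 1 - H(p) bits per symbol

where H(p) = -p log₂(p) - (1-p) log₂(1-p) is the binary entropy function.

H(0.2363) = 0.7888 bits
C = 1 - 0.7888 = 0.2112 bits per symbol

This means we can reliably transmit up to 0.2112 bits of information per channel use.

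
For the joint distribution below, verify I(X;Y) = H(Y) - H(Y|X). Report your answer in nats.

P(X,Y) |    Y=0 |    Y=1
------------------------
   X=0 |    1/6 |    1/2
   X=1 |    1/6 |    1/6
I(X;Y) = 0.0306 nats

Mutual information has multiple equivalent forms:
- I(X;Y) = H(X) - H(X|Y)
- I(X;Y) = H(Y) - H(Y|X)
- I(X;Y) = H(X) + H(Y) - H(X,Y)

Computing all quantities:
H(X) = 0.6365, H(Y) = 0.6365, H(X,Y) = 1.2425
H(X|Y) = 0.6059, H(Y|X) = 0.6059

Verification:
H(X) - H(X|Y) = 0.6365 - 0.6059 = 0.0306
H(Y) - H(Y|X) = 0.6365 - 0.6059 = 0.0306
H(X) + H(Y) - H(X,Y) = 0.6365 + 0.6365 - 1.2425 = 0.0306

All forms give I(X;Y) = 0.0306 nats. ✓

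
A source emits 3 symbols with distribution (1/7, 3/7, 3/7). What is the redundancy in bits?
0.1361 bits

Redundancy measures how far a source is from maximum entropy:
R = H_max - H(X)

Maximum entropy for 3 symbols: H_max = log_2(3) = 1.5850 bits
Actual entropy: H(X) = 1.4488 bits
Redundancy: R = 1.5850 - 1.4488 = 0.1361 bits

This redundancy represents potential for compression: the source could be compressed by 0.1361 bits per symbol.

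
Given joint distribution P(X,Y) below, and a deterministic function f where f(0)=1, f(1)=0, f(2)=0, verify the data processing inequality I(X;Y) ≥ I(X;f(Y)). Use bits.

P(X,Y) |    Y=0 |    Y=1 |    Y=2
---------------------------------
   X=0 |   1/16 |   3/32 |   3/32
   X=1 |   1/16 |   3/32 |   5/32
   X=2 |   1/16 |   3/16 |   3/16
I(X;Y) = 0.0169, I(X;f(Y)) = 0.0089, inequality holds: 0.0169 ≥ 0.0089

Data Processing Inequality: For any Markov chain X → Y → Z, we have I(X;Y) ≥ I(X;Z).

Here Z = f(Y) is a deterministic function of Y, forming X → Y → Z.

Original I(X;Y) = 0.0169 bits

After applying f:
P(X,Z) where Z=f(Y):
- P(X,Z=0) = P(X,Y=1) + P(X,Y=2)
- P(X,Z=1) = P(X,Y=0)

I(X;Z) = I(X;f(Y)) = 0.0089 bits

Verification: 0.0169 ≥ 0.0089 ✓

Information cannot be created by processing; the function f can only lose information about X.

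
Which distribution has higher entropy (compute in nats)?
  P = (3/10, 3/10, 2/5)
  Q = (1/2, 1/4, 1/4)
P

Computing entropies in nats:
H(P) = 1.0889
H(Q) = 1.0397

Distribution P has higher entropy.

Intuition: The distribution closer to uniform (more spread out) has higher entropy.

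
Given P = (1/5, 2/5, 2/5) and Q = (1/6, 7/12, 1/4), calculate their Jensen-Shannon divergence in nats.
0.0181 nats

Jensen-Shannon divergence is:
JSD(P||Q) = 0.5 × D_KL(P||M) + 0.5 × D_KL(Q||M)
where M = 0.5 × (P + Q) is the mixture distribution.

M = 0.5 × (1/5, 2/5, 2/5) + 0.5 × (1/6, 7/12, 1/4) = (0.183333, 0.491667, 13/40)

D_KL(P||M) = 0.0179 nats
D_KL(Q||M) = 0.0182 nats

JSD(P||Q) = 0.5 × 0.0179 + 0.5 × 0.0182 = 0.0181 nats

Unlike KL divergence, JSD is symmetric and bounded: 0 ≤ JSD ≤ log(2).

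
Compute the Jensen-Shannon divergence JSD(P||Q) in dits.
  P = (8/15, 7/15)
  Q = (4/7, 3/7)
0.0003 dits

Jensen-Shannon divergence is:
JSD(P||Q) = 0.5 × D_KL(P||M) + 0.5 × D_KL(Q||M)
where M = 0.5 × (P + Q) is the mixture distribution.

M = 0.5 × (8/15, 7/15) + 0.5 × (4/7, 3/7) = (0.552381, 0.447619)

D_KL(P||M) = 0.0003 dits
D_KL(Q||M) = 0.0003 dits

JSD(P||Q) = 0.5 × 0.0003 + 0.5 × 0.0003 = 0.0003 dits

Unlike KL divergence, JSD is symmetric and bounded: 0 ≤ JSD ≤ log(2).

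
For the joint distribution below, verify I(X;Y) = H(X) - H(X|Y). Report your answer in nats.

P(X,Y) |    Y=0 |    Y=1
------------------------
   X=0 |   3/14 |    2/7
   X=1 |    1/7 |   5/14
I(X;Y) = 0.0112 nats

Mutual information has multiple equivalent forms:
- I(X;Y) = H(X) - H(X|Y)
- I(X;Y) = H(Y) - H(Y|X)
- I(X;Y) = H(X) + H(Y) - H(X,Y)

Computing all quantities:
H(X) = 0.6931, H(Y) = 0.6518, H(X,Y) = 1.3337
H(X|Y) = 0.6820, H(Y|X) = 0.6406

Verification:
H(X) - H(X|Y) = 0.6931 - 0.6820 = 0.0112
H(Y) - H(Y|X) = 0.6518 - 0.6406 = 0.0112
H(X) + H(Y) - H(X,Y) = 0.6931 + 0.6518 - 1.3337 = 0.0112

All forms give I(X;Y) = 0.0112 nats. ✓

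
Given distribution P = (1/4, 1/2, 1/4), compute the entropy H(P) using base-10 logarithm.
0.4515 dits

Shannon entropy is H(X) = -Σ p(x) log p(x).

For P = (1/4, 1/2, 1/4):
H = -1/4 × log_10(1/4) -1/2 × log_10(1/2) -1/4 × log_10(1/4)
H = 0.4515 dits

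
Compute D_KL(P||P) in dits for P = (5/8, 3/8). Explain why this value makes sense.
0.0000 dits

KL divergence satisfies the Gibbs inequality: D_KL(P||Q) ≥ 0 for all distributions P, Q.

D_KL(P||Q) = Σ p(x) log(p(x)/q(x))
Each term is p(x) × log_10(p(x)/p(x)) = p(x) × log_10(1) = 0, so the sum is 0.
D_KL(P||Q) = 0.0000 dits

When P = Q, the KL divergence is exactly 0, as there is no 'divergence' between identical distributions.

This non-negativity is a fundamental property: relative entropy cannot be negative because it measures how different Q is from P.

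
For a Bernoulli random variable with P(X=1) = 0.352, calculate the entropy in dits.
0.2817 dits

The binary entropy function is:
H(p) = -p log(p) - (1-p) log(1-p)

H(0.352) = -0.352 × log_10(0.352) - 0.648 × log_10(0.648)
H(0.352) = 0.2817 dits

Note: Binary entropy is maximized at p=0.5 (H=1 bit) and minimized at p=0 or p=1 (H=0).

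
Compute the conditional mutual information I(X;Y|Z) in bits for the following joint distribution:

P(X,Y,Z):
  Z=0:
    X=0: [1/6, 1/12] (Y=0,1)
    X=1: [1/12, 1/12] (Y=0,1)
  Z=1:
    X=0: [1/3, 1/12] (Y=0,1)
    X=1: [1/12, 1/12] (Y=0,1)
0.0443 bits

Conditional mutual information: I(X;Y|Z) = H(X|Z) + H(Y|Z) - H(X,Y|Z)

H(Z) = 0.9799
H(X,Z) = 1.8879 → H(X|Z) = 0.9080
H(Y,Z) = 1.8879 → H(Y|Z) = 0.9080
H(X,Y,Z) = 2.7516 → H(X,Y|Z) = 1.7718

I(X;Y|Z) = 0.9080 + 0.9080 - 1.7718 = 0.0443 bits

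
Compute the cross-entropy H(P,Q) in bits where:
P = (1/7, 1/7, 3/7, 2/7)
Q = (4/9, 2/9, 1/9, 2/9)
2.4556 bits

Cross-entropy: H(P,Q) = -Σ p(x) log q(x)

Alternatively: H(P,Q) = H(P) + D_KL(P||Q)
H(P) = 1.8424 bits
D_KL(P||Q) = 0.6133 bits

H(P,Q) = 1.8424 + 0.6133 = 2.4556 bits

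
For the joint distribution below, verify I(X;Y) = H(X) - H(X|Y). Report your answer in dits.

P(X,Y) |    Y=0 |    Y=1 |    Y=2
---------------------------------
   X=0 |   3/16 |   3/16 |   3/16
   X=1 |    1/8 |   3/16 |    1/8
I(X;Y) = 0.0021 dits

Mutual information has multiple equivalent forms:
- I(X;Y) = H(X) - H(X|Y)
- I(X;Y) = H(Y) - H(Y|X)
- I(X;Y) = H(X) + H(Y) - H(X,Y)

Computing all quantities:
H(X) = 0.2976, H(Y) = 0.4755, H(X,Y) = 0.7710
H(X|Y) = 0.2956, H(Y|X) = 0.4734

Verification:
H(X) - H(X|Y) = 0.2976 - 0.2956 = 0.0021
H(Y) - H(Y|X) = 0.4755 - 0.4734 = 0.0021
H(X) + H(Y) - H(X,Y) = 0.2976 + 0.4755 - 0.7710 = 0.0021

All forms give I(X;Y) = 0.0021 dits. ✓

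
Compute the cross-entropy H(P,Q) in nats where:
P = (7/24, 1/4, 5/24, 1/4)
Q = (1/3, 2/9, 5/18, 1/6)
1.4112 nats

Cross-entropy: H(P,Q) = -Σ p(x) log q(x)

Alternatively: H(P,Q) = H(P) + D_KL(P||Q)
H(P) = 1.3793 nats
D_KL(P||Q) = 0.0319 nats

H(P,Q) = 1.3793 + 0.0319 = 1.4112 nats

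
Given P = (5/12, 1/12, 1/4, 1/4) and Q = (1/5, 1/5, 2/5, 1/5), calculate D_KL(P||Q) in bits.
0.2469 bits

KL divergence: D_KL(P||Q) = Σ p(x) log(p(x)/q(x))

Computing term by term:
  x=0: 5/12 × log_2[(5/12)/(1/5)] = 5/12 × 1.0589 = 0.4412
  x=1: 1/12 × log_2[(1/12)/(1/5)] = 1/12 × -1.2630 = -0.1053
  x=2: 1/4 × log_2[(1/4)/(2/5)] = 1/4 × -0.6781 = -0.1695
  x=3: 1/4 × log_2[(1/4)/(1/5)] = 1/4 × 0.3219 = 0.0805

D_KL(P||Q) = 0.2469 bits

Note: KL divergence is always non-negative and equals 0 iff P = Q.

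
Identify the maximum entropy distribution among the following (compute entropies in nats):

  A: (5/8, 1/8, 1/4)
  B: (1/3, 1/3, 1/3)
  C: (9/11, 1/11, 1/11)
B

For a discrete distribution over n outcomes, entropy is maximized by the uniform distribution.

Computing entropies:
H(A) = 0.9003 nats
H(B) = 1.0986 nats
H(C) = 0.6002 nats

The uniform distribution (where all probabilities equal 1/3) achieves the maximum entropy of log_e(3) = 1.0986 nats.

Distribution B has the highest entropy.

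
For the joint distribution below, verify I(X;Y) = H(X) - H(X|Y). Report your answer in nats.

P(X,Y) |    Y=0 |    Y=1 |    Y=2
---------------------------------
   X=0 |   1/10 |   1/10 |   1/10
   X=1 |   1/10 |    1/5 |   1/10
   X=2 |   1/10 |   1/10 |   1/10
I(X;Y) = 0.0138 nats

Mutual information has multiple equivalent forms:
- I(X;Y) = H(X) - H(X|Y)
- I(X;Y) = H(Y) - H(Y|X)
- I(X;Y) = H(X) + H(Y) - H(X,Y)

Computing all quantities:
H(X) = 1.0889, H(Y) = 1.0889, H(X,Y) = 2.1640
H(X|Y) = 1.0751, H(Y|X) = 1.0751

Verification:
H(X) - H(X|Y) = 1.0889 - 1.0751 = 0.0138
H(Y) - H(Y|X) = 1.0889 - 1.0751 = 0.0138
H(X) + H(Y) - H(X,Y) = 1.0889 + 1.0889 - 2.1640 = 0.0138

All forms give I(X;Y) = 0.0138 nats. ✓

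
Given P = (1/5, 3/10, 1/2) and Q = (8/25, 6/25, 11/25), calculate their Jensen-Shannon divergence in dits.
0.0042 dits

Jensen-Shannon divergence is:
JSD(P||Q) = 0.5 × D_KL(P||M) + 0.5 × D_KL(Q||M)
where M = 0.5 × (P + Q) is the mixture distribution.

M = 0.5 × (1/5, 3/10, 1/2) + 0.5 × (8/25, 6/25, 11/25) = (0.26, 0.27, 0.47)

D_KL(P||M) = 0.0044 dits
D_KL(Q||M) = 0.0040 dits

JSD(P||Q) = 0.5 × 0.0044 + 0.5 × 0.0040 = 0.0042 dits

Unlike KL divergence, JSD is symmetric and bounded: 0 ≤ JSD ≤ log(2).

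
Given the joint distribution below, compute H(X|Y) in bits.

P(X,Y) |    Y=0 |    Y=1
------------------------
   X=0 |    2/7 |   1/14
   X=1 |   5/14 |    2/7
0.8950 bits

Using the chain rule: H(X|Y) = H(X,Y) - H(Y)

First, compute H(X,Y) = 1.8352 bits

Marginal P(Y) = (9/14, 5/14)
H(Y) = 0.9403 bits

H(X|Y) = H(X,Y) - H(Y) = 1.8352 - 0.9403 = 0.8950 bits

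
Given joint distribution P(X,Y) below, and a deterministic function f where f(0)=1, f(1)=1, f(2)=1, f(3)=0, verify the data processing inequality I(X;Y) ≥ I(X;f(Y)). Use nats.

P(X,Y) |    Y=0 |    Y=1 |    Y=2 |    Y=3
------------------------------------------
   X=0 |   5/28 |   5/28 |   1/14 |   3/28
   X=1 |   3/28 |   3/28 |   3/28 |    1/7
I(X;Y) = 0.0217, I(X;f(Y)) = 0.0077, inequality holds: 0.0217 ≥ 0.0077

Data Processing Inequality: For any Markov chain X → Y → Z, we have I(X;Y) ≥ I(X;Z).

Here Z = f(Y) is a deterministic function of Y, forming X → Y → Z.

Original I(X;Y) = 0.0217 nats

After applying f:
P(X,Z) where Z=f(Y):
- P(X,Z=0) = P(X,Y=3)
- P(X,Z=1) = P(X,Y=0) + P(X,Y=1) + P(X,Y=2)

I(X;Z) = I(X;f(Y)) = 0.0077 nats

Verification: 0.0217 ≥ 0.0077 ✓

Information cannot be created by processing; the function f can only lose information about X.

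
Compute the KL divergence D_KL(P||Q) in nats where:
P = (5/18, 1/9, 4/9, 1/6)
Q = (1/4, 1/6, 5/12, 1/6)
0.0129 nats

KL divergence: D_KL(P||Q) = Σ p(x) log(p(x)/q(x))

Computing term by term:
  x=0: 5/18 × log_e[(5/18)/(1/4)] = 5/18 × 0.1054 = 0.0293
  x=1: 1/9 × log_e[(1/9)/(1/6)] = 1/9 × -0.4055 = -0.0451
  x=2: 4/9 × log_e[(4/9)/(5/12)] = 4/9 × 0.0645 = 0.0287
  x=3: 1/6 × log_e[(1/6)/(1/6)] = 1/6 × 0.0000 = 0.0000

D_KL(P||Q) = 0.0129 nats

Note: KL divergence is always non-negative and equals 0 iff P = Q.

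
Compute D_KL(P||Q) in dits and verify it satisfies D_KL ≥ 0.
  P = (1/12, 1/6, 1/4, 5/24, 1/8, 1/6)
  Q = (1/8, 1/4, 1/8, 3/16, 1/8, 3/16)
0.0322 dits

KL divergence satisfies the Gibbs inequality: D_KL(P||Q) ≥ 0 for all distributions P, Q.

D_KL(P||Q) = Σ p(x) log(p(x)/q(x))
Term by term:
  x=0: 1/12 × log_10[(1/12)/(1/8)] = -0.0147
  x=1: 1/6 × log_10[(1/6)/(1/4)] = -0.0293
  x=2: 1/4 × log_10[(1/4)/(1/8)] = 0.0753
  x=3: 5/24 × log_10[(5/24)/(3/16)] = 0.0095
  x=4: 1/8 × log_10[(1/8)/(1/8)] = 0.0000
  x=5: 1/6 × log_10[(1/6)/(3/16)] = -0.0085
D_KL(P||Q) = 0.0322 dits

D_KL(P||Q) = 0.0322 ≥ 0 ✓

This non-negativity is a fundamental property: relative entropy cannot be negative because it measures how different Q is from P.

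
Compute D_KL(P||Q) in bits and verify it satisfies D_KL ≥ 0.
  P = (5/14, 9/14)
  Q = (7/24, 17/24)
0.0144 bits

KL divergence satisfies the Gibbs inequality: D_KL(P||Q) ≥ 0 for all distributions P, Q.

D_KL(P||Q) = Σ p(x) log(p(x)/q(x))
Term by term:
  x=0: 5/14 × log_2[(5/14)/(7/24)] = 0.1044
  x=1: 9/14 × log_2[(9/14)/(17/24)] = -0.0900
D_KL(P||Q) = 0.0144 bits

D_KL(P||Q) = 0.0144 ≥ 0 ✓

This non-negativity is a fundamental property: relative entropy cannot be negative because it measures how different Q is from P.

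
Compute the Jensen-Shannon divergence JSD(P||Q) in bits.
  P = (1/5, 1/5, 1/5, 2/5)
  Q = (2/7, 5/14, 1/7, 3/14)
0.0457 bits

Jensen-Shannon divergence is:
JSD(P||Q) = 0.5 × D_KL(P||M) + 0.5 × D_KL(Q||M)
where M = 0.5 × (P + Q) is the mixture distribution.

M = 0.5 × (1/5, 1/5, 1/5, 2/5) + 0.5 × (2/7, 5/14, 1/7, 3/14) = (0.242857, 0.278571, 6/35, 0.307143)

D_KL(P||M) = 0.0453 bits
D_KL(Q||M) = 0.0461 bits

JSD(P||Q) = 0.5 × 0.0453 + 0.5 × 0.0461 = 0.0457 bits

Unlike KL divergence, JSD is symmetric and bounded: 0 ≤ JSD ≤ log(2).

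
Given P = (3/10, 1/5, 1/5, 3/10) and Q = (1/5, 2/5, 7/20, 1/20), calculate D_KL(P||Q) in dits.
0.1775 dits

KL divergence: D_KL(P||Q) = Σ p(x) log(p(x)/q(x))

Computing term by term:
  x=0: 3/10 × log_10[(3/10)/(1/5)] = 3/10 × 0.1761 = 0.0528
  x=1: 1/5 × log_10[(1/5)/(2/5)] = 1/5 × -0.3010 = -0.0602
  x=2: 1/5 × log_10[(1/5)/(7/20)] = 1/5 × -0.2430 = -0.0486
  x=3: 3/10 × log_10[(3/10)/(1/20)] = 3/10 × 0.7782 = 0.2334

D_KL(P||Q) = 0.1775 dits

Note: KL divergence is always non-negative and equals 0 iff P = Q.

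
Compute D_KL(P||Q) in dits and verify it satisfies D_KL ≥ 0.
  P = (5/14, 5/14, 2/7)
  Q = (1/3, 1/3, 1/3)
0.0023 dits

KL divergence satisfies the Gibbs inequality: D_KL(P||Q) ≥ 0 for all distributions P, Q.

D_KL(P||Q) = Σ p(x) log(p(x)/q(x))
Term by term:
  x=0: 5/14 × log_10[(5/14)/(1/3)] = 0.0107
  x=1: 5/14 × log_10[(5/14)/(1/3)] = 0.0107
  x=2: 2/7 × log_10[(2/7)/(1/3)] = -0.0191
D_KL(P||Q) = 0.0023 dits

D_KL(P||Q) = 0.0023 ≥ 0 ✓

This non-negativity is a fundamental property: relative entropy cannot be negative because it measures how different Q is from P.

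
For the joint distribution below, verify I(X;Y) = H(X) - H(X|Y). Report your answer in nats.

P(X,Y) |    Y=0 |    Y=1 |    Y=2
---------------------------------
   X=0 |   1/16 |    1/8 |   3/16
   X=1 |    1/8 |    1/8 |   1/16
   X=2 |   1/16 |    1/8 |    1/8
I(X;Y) = 0.0436 nats

Mutual information has multiple equivalent forms:
- I(X;Y) = H(X) - H(X|Y)
- I(X;Y) = H(Y) - H(Y|X)
- I(X;Y) = H(X) + H(Y) - H(X,Y)

Computing all quantities:
H(X) = 1.0948, H(Y) = 1.0822, H(X,Y) = 2.1334
H(X|Y) = 1.0512, H(Y|X) = 1.0386

Verification:
H(X) - H(X|Y) = 1.0948 - 1.0512 = 0.0436
H(Y) - H(Y|X) = 1.0822 - 1.0386 = 0.0436
H(X) + H(Y) - H(X,Y) = 1.0948 + 1.0822 - 2.1334 = 0.0436

All forms give I(X;Y) = 0.0436 nats. ✓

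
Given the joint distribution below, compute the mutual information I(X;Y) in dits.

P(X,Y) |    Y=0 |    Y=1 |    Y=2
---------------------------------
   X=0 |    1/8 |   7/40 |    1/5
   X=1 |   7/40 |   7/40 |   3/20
0.0034 dits

Mutual information: I(X;Y) = H(X) + H(Y) - H(X,Y)

Marginals:
P(X) = (1/2, 1/2), H(X) = 0.3010 dits
P(Y) = (3/10, 7/20, 7/20), H(Y) = 0.4760 dits

Joint entropy: H(X,Y) = 0.7737 dits

I(X;Y) = 0.3010 + 0.4760 - 0.7737 = 0.0034 dits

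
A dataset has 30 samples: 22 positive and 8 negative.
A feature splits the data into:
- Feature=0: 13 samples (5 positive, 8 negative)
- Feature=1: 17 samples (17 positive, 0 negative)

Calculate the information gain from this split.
0.4201 bits

Information Gain = H(Y) - H(Y|Feature)

Before split:
P(positive) = 22/30 = 0.7333
H(Y) = 0.8366 bits

After split:
Feature=0: H = 0.9612 bits (weight = 13/30)
Feature=1: H = 0.0000 bits (weight = 17/30)
H(Y|Feature) = (13/30)×0.9612 + (17/30)×0.0000 = 0.4165 bits

Information Gain = 0.8366 - 0.4165 = 0.4201 bits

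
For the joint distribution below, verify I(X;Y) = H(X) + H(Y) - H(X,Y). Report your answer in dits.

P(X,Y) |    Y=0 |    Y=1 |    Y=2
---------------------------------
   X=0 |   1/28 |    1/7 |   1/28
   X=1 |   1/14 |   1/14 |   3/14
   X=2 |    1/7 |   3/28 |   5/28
I(X;Y) = 0.0380 dits

Mutual information has multiple equivalent forms:
- I(X;Y) = H(X) - H(X|Y)
- I(X;Y) = H(Y) - H(Y|X)
- I(X;Y) = H(X) + H(Y) - H(X,Y)

Computing all quantities:
H(X) = 0.4608, H(Y) = 0.4667, H(X,Y) = 0.8895
H(X|Y) = 0.4228, H(Y|X) = 0.4287

Verification:
H(X) - H(X|Y) = 0.4608 - 0.4228 = 0.0380
H(Y) - H(Y|X) = 0.4667 - 0.4287 = 0.0380
H(X) + H(Y) - H(X,Y) = 0.4608 + 0.4667 - 0.8895 = 0.0380

All forms give I(X;Y) = 0.0380 dits. ✓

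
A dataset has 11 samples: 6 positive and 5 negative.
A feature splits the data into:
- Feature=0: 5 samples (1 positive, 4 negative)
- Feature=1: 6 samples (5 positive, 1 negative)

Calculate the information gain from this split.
0.3113 bits

Information Gain = H(Y) - H(Y|Feature)

Before split:
P(positive) = 6/11 = 0.5455
H(Y) = 0.9940 bits

After split:
Feature=0: H = 0.7219 bits (weight = 5/11)
Feature=1: H = 0.6500 bits (weight = 6/11)
H(Y|Feature) = (5/11)×0.7219 + (6/11)×0.6500 = 0.6827 bits

Information Gain = 0.9940 - 0.6827 = 0.3113 bits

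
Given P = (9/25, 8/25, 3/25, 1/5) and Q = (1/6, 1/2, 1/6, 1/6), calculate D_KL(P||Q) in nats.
0.1315 nats

KL divergence: D_KL(P||Q) = Σ p(x) log(p(x)/q(x))

Computing term by term:
  x=0: 9/25 × log_e[(9/25)/(1/6)] = 9/25 × 0.7701 = 0.2772
  x=1: 8/25 × log_e[(8/25)/(1/2)] = 8/25 × -0.4463 = -0.1428
  x=2: 3/25 × log_e[(3/25)/(1/6)] = 3/25 × -0.3285 = -0.0394
  x=3: 1/5 × log_e[(1/5)/(1/6)] = 1/5 × 0.1823 = 0.0365

D_KL(P||Q) = 0.1315 nats

Note: KL divergence is always non-negative and equals 0 iff P = Q.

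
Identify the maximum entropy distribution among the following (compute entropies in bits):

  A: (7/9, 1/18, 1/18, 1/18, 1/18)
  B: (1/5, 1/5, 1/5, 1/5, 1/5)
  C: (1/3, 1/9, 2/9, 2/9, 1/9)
B

For a discrete distribution over n outcomes, entropy is maximized by the uniform distribution.

Computing entropies:
H(A) = 1.2086 bits
H(B) = 2.3219 bits
H(C) = 2.1972 bits

The uniform distribution (where all probabilities equal 1/5) achieves the maximum entropy of log_2(5) = 2.3219 bits.

Distribution B has the highest entropy.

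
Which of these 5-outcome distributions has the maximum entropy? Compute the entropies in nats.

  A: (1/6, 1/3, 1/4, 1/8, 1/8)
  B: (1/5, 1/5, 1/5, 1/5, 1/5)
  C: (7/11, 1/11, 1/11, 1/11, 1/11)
B

For a discrete distribution over n outcomes, entropy is maximized by the uniform distribution.

Computing entropies:
H(A) = 1.5313 nats
H(B) = 1.6094 nats
H(C) = 1.1596 nats

The uniform distribution (where all probabilities equal 1/5) achieves the maximum entropy of log_e(5) = 1.6094 nats.

Distribution B has the highest entropy.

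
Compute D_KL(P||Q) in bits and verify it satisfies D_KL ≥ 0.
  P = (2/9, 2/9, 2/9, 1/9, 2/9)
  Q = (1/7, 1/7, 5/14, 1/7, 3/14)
0.1026 bits

KL divergence satisfies the Gibbs inequality: D_KL(P||Q) ≥ 0 for all distributions P, Q.

D_KL(P||Q) = Σ p(x) log(p(x)/q(x))
Term by term:
  x=0: 2/9 × log_2[(2/9)/(1/7)] = 0.1417
  x=1: 2/9 × log_2[(2/9)/(1/7)] = 0.1417
  x=2: 2/9 × log_2[(2/9)/(5/14)] = -0.1521
  x=3: 1/9 × log_2[(1/9)/(1/7)] = -0.0403
  x=4: 2/9 × log_2[(2/9)/(3/14)] = 0.0117
D_KL(P||Q) = 0.1026 bits

D_KL(P||Q) = 0.1026 ≥ 0 ✓

This non-negativity is a fundamental property: relative entropy cannot be negative because it measures how different Q is from P.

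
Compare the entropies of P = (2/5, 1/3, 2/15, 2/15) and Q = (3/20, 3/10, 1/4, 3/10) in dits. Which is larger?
Q

Computing entropies in dits:
H(P) = 0.5516
H(Q) = 0.5878

Distribution Q has higher entropy.

Intuition: The distribution closer to uniform (more spread out) has higher entropy.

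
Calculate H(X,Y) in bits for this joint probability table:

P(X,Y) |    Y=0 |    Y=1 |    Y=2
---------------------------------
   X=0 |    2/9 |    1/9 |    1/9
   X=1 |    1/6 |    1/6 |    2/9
2.5305 bits

Joint entropy is H(X,Y) = -Σ_{x,y} p(x,y) log p(x,y).

Summing over all non-zero entries:
H(X,Y) = -[2/9·log_2(2/9) + 1/9·log_2(1/9) + 1/9·log_2(1/9) + 1/6·log_2(1/6) + 1/6·log_2(1/6) + 2/9·log_2(2/9)]
H(X,Y) = 2.5305 bits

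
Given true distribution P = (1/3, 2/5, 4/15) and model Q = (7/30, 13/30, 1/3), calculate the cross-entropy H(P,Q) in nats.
1.1126 nats

Cross-entropy: H(P,Q) = -Σ p(x) log q(x)

Alternatively: H(P,Q) = H(P) + D_KL(P||Q)
H(P) = 1.0852 nats
D_KL(P||Q) = 0.0274 nats

H(P,Q) = 1.0852 + 0.0274 = 1.1126 nats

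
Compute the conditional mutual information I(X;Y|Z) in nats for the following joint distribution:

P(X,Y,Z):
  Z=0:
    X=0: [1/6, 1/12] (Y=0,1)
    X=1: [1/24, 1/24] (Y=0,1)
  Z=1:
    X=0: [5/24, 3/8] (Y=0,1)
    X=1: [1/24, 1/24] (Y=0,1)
0.0067 nats

Conditional mutual information: I(X;Y|Z) = H(X|Z) + H(Y|Z) - H(X,Y|Z)

H(Z) = 0.6365
H(X,Z) = 1.0751 → H(X|Z) = 0.4386
H(Y,Z) = 1.2981 → H(Y|Z) = 0.6616
H(X,Y,Z) = 1.7300 → H(X,Y|Z) = 1.0935

I(X;Y|Z) = 0.4386 + 0.6616 - 1.0935 = 0.0067 nats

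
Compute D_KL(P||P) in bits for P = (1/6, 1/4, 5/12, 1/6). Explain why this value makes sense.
0.0000 bits

KL divergence satisfies the Gibbs inequality: D_KL(P||Q) ≥ 0 for all distributions P, Q.

D_KL(P||Q) = Σ p(x) log(p(x)/q(x))
Each term is p(x) × log_2(p(x)/p(x)) = p(x) × log_2(1) = 0, so the sum is 0.
D_KL(P||Q) = 0.0000 bits

When P = Q, the KL divergence is exactly 0, as there is no 'divergence' between identical distributions.

This non-negativity is a fundamental property: relative entropy cannot be negative because it measures how different Q is from P.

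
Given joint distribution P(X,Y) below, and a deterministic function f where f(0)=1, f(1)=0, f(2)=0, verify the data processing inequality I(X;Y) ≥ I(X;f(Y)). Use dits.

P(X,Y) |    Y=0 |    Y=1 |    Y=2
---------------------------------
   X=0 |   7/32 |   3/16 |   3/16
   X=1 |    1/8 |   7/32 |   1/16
I(X;Y) = 0.0127, I(X;f(Y)) = 0.0009, inequality holds: 0.0127 ≥ 0.0009

Data Processing Inequality: For any Markov chain X → Y → Z, we have I(X;Y) ≥ I(X;Z).

Here Z = f(Y) is a deterministic function of Y, forming X → Y → Z.

Original I(X;Y) = 0.0127 dits

After applying f:
P(X,Z) where Z=f(Y):
- P(X,Z=0) = P(X,Y=1) + P(X,Y=2)
- P(X,Z=1) = P(X,Y=0)

I(X;Z) = I(X;f(Y)) = 0.0009 dits

Verification: 0.0127 ≥ 0.0009 ✓

Information cannot be created by processing; the function f can only lose information about X.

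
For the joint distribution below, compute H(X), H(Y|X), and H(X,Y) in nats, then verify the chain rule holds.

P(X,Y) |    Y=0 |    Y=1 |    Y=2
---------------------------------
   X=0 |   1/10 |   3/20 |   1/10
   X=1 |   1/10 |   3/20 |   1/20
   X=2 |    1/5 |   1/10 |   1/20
H(X,Y) = 2.1116, H(X) = 1.0961, H(Y|X) = 1.0156 (all in nats)

Chain rule: H(X,Y) = H(X) + H(Y|X)

Left side — joint entropy directly:
H(X,Y) = -Σ p(x,y) log p(x,y) = 2.1116 nats

Right side — compute H(Y|X) from the conditional distributions:
P(X) = (7/20, 3/10, 7/20), so H(X) = 1.0961 nats
H(Y|X) = Σ_x P(X=x) · H(Y|X=x):
  P(Y|X=0) = (2/7, 3/7, 2/7), H(Y|X=0) = 1.0790, weight P(X=0) = 7/20
  P(Y|X=1) = (1/3, 1/2, 1/6), H(Y|X=1) = 1.0114, weight P(X=1) = 3/10
  P(Y|X=2) = (4/7, 2/7, 1/7), H(Y|X=2) = 0.9557, weight P(X=2) = 7/20
H(Y|X) = 1.0156 nats

H(X) + H(Y|X) = 1.0961 + 1.0156 = 2.1116 nats

Both sides equal 2.1116 nats. ✓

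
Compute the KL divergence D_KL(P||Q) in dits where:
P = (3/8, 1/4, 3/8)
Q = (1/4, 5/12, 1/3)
0.0298 dits

KL divergence: D_KL(P||Q) = Σ p(x) log(p(x)/q(x))

Computing term by term:
  x=0: 3/8 × log_10[(3/8)/(1/4)] = 3/8 × 0.1761 = 0.0660
  x=1: 1/4 × log_10[(1/4)/(5/12)] = 1/4 × -0.2218 = -0.0555
  x=2: 3/8 × log_10[(3/8)/(1/3)] = 3/8 × 0.0512 = 0.0192

D_KL(P||Q) = 0.0298 dits

Note: KL divergence is always non-negative and equals 0 iff P = Q.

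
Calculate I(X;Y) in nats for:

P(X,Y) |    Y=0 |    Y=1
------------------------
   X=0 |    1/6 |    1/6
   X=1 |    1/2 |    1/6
0.0306 nats

Mutual information: I(X;Y) = H(X) + H(Y) - H(X,Y)

Marginals:
P(X) = (1/3, 2/3), H(X) = 0.6365 nats
P(Y) = (2/3, 1/3), H(Y) = 0.6365 nats

Joint entropy: H(X,Y) = 1.2425 nats

I(X;Y) = 0.6365 + 0.6365 - 1.2425 = 0.0306 nats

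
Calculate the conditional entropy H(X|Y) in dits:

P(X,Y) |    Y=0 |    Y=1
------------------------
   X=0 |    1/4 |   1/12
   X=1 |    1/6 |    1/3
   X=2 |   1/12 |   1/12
0.4080 dits

Using the chain rule: H(X|Y) = H(X,Y) - H(Y)

First, compute H(X,Y) = 0.7090 dits

Marginal P(Y) = (1/2, 1/2)
H(Y) = 0.3010 dits

H(X|Y) = H(X,Y) - H(Y) = 0.7090 - 0.3010 = 0.4080 dits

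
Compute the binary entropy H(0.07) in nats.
0.2536 nats

The binary entropy function is:
H(p) = -p log(p) - (1-p) log(1-p)

H(0.07) = -0.07 × log_e(0.07) - 0.93 × log_e(0.93)
H(0.07) = 0.2536 nats

Note: Binary entropy is maximized at p=0.5 (H=1 bit) and minimized at p=0 or p=1 (H=0).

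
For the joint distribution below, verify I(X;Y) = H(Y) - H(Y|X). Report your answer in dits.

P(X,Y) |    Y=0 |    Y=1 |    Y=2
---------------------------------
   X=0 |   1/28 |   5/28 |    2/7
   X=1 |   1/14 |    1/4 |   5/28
I(X;Y) = 0.0107 dits

Mutual information has multiple equivalent forms:
- I(X;Y) = H(X) - H(X|Y)
- I(X;Y) = H(Y) - H(Y|X)
- I(X;Y) = H(X) + H(Y) - H(X,Y)

Computing all quantities:
H(X) = 0.3010, H(Y) = 0.4163, H(X,Y) = 0.7067
H(X|Y) = 0.2904, H(Y|X) = 0.4057

Verification:
H(X) - H(X|Y) = 0.3010 - 0.2904 = 0.0107
H(Y) - H(Y|X) = 0.4163 - 0.4057 = 0.0107
H(X) + H(Y) - H(X,Y) = 0.3010 + 0.4163 - 0.7067 = 0.0107

All forms give I(X;Y) = 0.0107 dits. ✓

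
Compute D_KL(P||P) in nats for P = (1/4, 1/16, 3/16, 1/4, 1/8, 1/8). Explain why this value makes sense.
0.0000 nats

KL divergence satisfies the Gibbs inequality: D_KL(P||Q) ≥ 0 for all distributions P, Q.

D_KL(P||Q) = Σ p(x) log(p(x)/q(x))
Each term is p(x) × log_e(p(x)/p(x)) = p(x) × log_e(1) = 0, so the sum is 0.
D_KL(P||Q) = 0.0000 nats

When P = Q, the KL divergence is exactly 0, as there is no 'divergence' between identical distributions.

This non-negativity is a fundamental property: relative entropy cannot be negative because it measures how different Q is from P.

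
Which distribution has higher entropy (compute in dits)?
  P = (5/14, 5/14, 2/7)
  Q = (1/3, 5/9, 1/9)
P

Computing entropies in dits:
H(P) = 0.4748
H(Q) = 0.4069

Distribution P has higher entropy.

Intuition: The distribution closer to uniform (more spread out) has higher entropy.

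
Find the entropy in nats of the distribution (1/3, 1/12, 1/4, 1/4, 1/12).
1.4735 nats

Shannon entropy is H(X) = -Σ p(x) log p(x).

For P = (1/3, 1/12, 1/4, 1/4, 1/12):
H = -1/3 × log_e(1/3) -1/12 × log_e(1/12) -1/4 × log_e(1/4) -1/4 × log_e(1/4) -1/12 × log_e(1/12)
H = 1.4735 nats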